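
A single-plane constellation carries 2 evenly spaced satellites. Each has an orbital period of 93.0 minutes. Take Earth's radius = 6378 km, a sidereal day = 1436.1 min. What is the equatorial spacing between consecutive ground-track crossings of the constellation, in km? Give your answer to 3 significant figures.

1300 km

T = 93.0 min = 5580.0 s.
Single-satellite node shift = (5580.0/86166) × 360° = 23.31°.
With 2 satellites evenly phased, successive equator crossings are 23.31/2 = 11.657° apart.
That is 11.657 × 111.3 = 1298 km at the equator.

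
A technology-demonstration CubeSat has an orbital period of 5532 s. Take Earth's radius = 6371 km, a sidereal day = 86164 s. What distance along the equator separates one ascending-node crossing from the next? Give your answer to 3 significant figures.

2570 km

During one orbit Earth rotates (5532.0 / 86164) × 360° = 23.11°.
At the equator that is 23.11° × (2π·6371/360) km/° = 23.11 × 111.2 = 2570 km.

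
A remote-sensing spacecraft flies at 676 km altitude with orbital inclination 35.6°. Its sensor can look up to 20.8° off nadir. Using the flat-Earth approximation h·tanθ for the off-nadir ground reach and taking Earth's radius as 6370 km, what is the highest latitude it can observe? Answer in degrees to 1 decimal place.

For a prograde orbit the ground track reaches latitude ±i = ±35.6°.
Sensor half-swath on the ground ≈ 676·tan(20.8°) = 257 km = 2.31° of latitude.
Maximum observable latitude ≈ 35.6 + 2.31 = 37.9°.

37.9°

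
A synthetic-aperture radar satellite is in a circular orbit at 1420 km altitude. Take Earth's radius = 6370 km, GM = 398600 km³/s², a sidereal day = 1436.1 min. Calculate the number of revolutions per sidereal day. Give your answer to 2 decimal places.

Semi-major axis a = 6370 + 1420 = 7790 km. Period T = 2π√(a³/μ) = 2π√(7790³/398600) = 6842.5 s = 114.04 min.
Orbits per sidereal day = 86166 / 6842.5 = 12.593.

12.59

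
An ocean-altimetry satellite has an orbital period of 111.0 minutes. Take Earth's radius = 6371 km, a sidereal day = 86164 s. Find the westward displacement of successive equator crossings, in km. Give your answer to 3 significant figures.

3090 km

T = 111.0 min = 6660.0 s.
During one orbit Earth rotates (6660.0 / 86164) × 360° = 27.83°.
At the equator that is 27.83° × (2π·6371/360) km/° = 27.83 × 111.2 = 3094 km.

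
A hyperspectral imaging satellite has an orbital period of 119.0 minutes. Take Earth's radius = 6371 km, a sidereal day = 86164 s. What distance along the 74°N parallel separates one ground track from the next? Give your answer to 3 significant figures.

T = 119.0 min = 7140.0 s.
Node shift per orbit = (7140.0/86164) × 360° = 29.83°.
Equatorial spacing = 29.83 × 111.2 km/° = 3317 km.
At 74° latitude, spacing = 3317 × cos(74°) = 914 km.

914 km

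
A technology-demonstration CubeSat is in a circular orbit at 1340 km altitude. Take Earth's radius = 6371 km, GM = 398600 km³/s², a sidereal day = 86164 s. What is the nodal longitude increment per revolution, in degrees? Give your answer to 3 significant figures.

28.2°

Semi-major axis a = 6371 + 1340 = 7711 km. Period T = 2π√(a³/μ) = 2π√(7711³/398600) = 6738.7 s = 112.31 min.
During one orbit Earth rotates (6738.7 / 86164) × 360° = 28.15°.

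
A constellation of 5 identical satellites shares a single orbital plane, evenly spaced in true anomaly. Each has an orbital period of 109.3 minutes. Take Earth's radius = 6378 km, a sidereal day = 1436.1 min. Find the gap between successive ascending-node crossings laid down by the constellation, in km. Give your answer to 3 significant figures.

T = 109.3 min = 6558.0 s.
Single-satellite node shift = (6558.0/86166) × 360° = 27.40°.
With 5 satellites evenly phased, successive equator crossings are 27.40/5 = 5.480° apart.
That is 5.480 × 111.3 = 610 km at the equator.

610 km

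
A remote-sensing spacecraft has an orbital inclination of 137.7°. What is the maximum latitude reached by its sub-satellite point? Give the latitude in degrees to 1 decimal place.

Retrograde orbit: the ground track reaches ±(180° − i) = ±(180 − 137.7) = ±42.3°.

42.3°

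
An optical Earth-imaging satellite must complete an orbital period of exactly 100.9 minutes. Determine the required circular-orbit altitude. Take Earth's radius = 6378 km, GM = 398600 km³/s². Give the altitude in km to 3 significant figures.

801 km

T = 100.9 min = 6054.0 s.
From T = 2π√(a³/μ): a = (μ T²/4π²)^(1/3) = (398600 × 6054.0² / 4π²)^(1/3) = 7179 km.
Altitude h = a − R = 7179 − 6378 = 801 km.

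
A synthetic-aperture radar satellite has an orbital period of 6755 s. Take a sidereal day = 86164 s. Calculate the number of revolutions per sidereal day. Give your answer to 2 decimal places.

12.76

Orbits per sidereal day = 86164 / 6755.0 = 12.756.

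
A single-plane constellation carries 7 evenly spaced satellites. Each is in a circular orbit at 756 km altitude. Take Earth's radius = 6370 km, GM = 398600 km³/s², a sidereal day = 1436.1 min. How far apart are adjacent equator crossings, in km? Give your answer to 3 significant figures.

397 km

Semi-major axis a = 6370 + 756 = 7126 km. Period T = 2π√(a³/μ) = 2π√(7126³/398600) = 5986.6 s = 99.78 min.
Single-satellite node shift = (5986.6/86166) × 360° = 25.01°.
With 7 satellites evenly phased, successive equator crossings are 25.01/7 = 3.573° apart.
That is 3.573 × 111.2 = 397 km at the equator.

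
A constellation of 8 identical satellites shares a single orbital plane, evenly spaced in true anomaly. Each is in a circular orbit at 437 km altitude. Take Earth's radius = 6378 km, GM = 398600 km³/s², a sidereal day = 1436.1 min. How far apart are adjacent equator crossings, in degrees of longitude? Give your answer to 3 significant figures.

2.92°

Semi-major axis a = 6378 + 437 = 6815 km. Period T = 2π√(a³/μ) = 2π√(6815³/398600) = 5599.0 s = 93.32 min.
Single-satellite node shift = (5599.0/86166) × 360° = 23.39°.
With 8 satellites evenly phased, successive equator crossings are 23.39/8 = 2.924° apart.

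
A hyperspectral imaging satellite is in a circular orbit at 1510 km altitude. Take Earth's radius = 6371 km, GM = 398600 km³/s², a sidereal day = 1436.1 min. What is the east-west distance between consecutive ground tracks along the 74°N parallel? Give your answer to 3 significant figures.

892 km

Semi-major axis a = 6371 + 1510 = 7881 km. Period T = 2π√(a³/μ) = 2π√(7881³/398600) = 6962.8 s = 116.05 min.
Node shift per orbit = (6962.8/86166) × 360° = 29.09°.
Equatorial spacing = 29.09 × 111.2 km/° = 3235 km.
At 74° latitude, spacing = 3235 × cos(74°) = 892 km.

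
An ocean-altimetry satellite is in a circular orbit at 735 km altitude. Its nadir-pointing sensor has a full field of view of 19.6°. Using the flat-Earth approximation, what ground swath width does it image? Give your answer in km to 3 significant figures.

Half-angle = 19.6°/2 = 9.8°.
Swath width ≈ 2h·tan(θ/2) = 2 × 735 × tan(9.8°) = 253.9 km.

254 km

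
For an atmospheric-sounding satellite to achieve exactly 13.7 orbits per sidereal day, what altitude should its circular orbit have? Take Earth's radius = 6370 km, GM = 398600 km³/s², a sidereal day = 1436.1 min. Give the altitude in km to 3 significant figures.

Required period T = 86166 / 13.7 = 6289.5 s.
From T = 2π√(a³/μ): a = (μ T²/4π²)^(1/3) = (398600 × 6289.5² / 4π²)^(1/3) = 7364 km.
Altitude h = a − R = 7364 − 6370 = 994 km.

994 km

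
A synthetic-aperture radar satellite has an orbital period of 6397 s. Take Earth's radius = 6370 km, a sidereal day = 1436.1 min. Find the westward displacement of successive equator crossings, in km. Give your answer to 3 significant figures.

During one orbit Earth rotates (6397.0 / 86166) × 360° = 26.73°.
At the equator that is 26.73° × (2π·6370/360) km/° = 26.73 × 111.2 = 2971 km.

2970 km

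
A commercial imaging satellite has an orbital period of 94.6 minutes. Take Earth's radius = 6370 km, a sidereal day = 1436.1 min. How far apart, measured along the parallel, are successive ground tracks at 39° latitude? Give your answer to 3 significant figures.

T = 94.6 min = 5676.0 s.
Node shift per orbit = (5676.0/86166) × 360° = 23.71°.
Equatorial spacing = 23.71 × 111.2 km/° = 2636 km.
At 39° latitude, spacing = 2636 × cos(39°) = 2049 km.

2050 km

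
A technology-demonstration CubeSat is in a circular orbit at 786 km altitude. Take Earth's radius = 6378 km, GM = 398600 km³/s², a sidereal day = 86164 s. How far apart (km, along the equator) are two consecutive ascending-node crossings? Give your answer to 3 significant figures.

2810 km

Semi-major axis a = 6378 + 786 = 7164 km. Period T = 2π√(a³/μ) = 2π√(7164³/398600) = 6034.5 s = 100.58 min.
During one orbit Earth rotates (6034.5 / 86164) × 360° = 25.21°.
At the equator that is 25.21° × (2π·6378/360) km/° = 25.21 × 111.3 = 2807 km.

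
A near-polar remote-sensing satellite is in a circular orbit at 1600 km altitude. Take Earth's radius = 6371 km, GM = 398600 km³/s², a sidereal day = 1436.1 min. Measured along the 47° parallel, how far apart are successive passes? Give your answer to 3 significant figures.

Semi-major axis a = 6371 + 1600 = 7971 km. Period T = 2π√(a³/μ) = 2π√(7971³/398600) = 7082.4 s = 118.04 min.
Node shift per orbit = (7082.4/86166) × 360° = 29.59°.
Equatorial spacing = 29.59 × 111.2 km/° = 3290 km.
At 47° latitude, spacing = 3290 × cos(47°) = 2244 km.

2240 km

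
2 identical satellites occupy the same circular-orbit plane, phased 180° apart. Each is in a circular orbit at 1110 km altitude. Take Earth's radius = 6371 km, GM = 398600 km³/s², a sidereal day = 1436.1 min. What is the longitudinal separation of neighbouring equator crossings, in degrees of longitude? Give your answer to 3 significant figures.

13.5°

Semi-major axis a = 6371 + 1110 = 7481 km. Period T = 2π√(a³/μ) = 2π√(7481³/398600) = 6439.5 s = 107.32 min.
Single-satellite node shift = (6439.5/86166) × 360° = 26.90°.
With 2 satellites evenly phased, successive equator crossings are 26.90/2 = 13.452° apart.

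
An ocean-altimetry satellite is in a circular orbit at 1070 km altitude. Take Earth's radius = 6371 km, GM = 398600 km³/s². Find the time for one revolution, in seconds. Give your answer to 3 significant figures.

6390 seconds

Semi-major axis a = 6371 + 1070 = 7441 km. Period T = 2π√(a³/μ) = 2π√(7441³/398600) = 6387.9 s = 106.47 min.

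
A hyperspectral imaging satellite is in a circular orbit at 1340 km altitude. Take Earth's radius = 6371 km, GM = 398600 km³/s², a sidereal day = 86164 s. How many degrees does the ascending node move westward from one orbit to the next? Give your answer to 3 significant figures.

Semi-major axis a = 6371 + 1340 = 7711 km. Period T = 2π√(a³/μ) = 2π√(7711³/398600) = 6738.7 s = 112.31 min.
During one orbit Earth rotates (6738.7 / 86164) × 360° = 28.15°.

28.2°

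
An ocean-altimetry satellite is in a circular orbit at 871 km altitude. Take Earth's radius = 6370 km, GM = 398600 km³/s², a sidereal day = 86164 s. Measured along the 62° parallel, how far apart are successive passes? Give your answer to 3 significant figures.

1340 km

Semi-major axis a = 6370 + 871 = 7241 km. Period T = 2π√(a³/μ) = 2π√(7241³/398600) = 6132.1 s = 102.20 min.
Node shift per orbit = (6132.1/86164) × 360° = 25.62°.
Equatorial spacing = 25.62 × 111.2 km/° = 2848 km.
At 62° latitude, spacing = 2848 × cos(62°) = 1337 km.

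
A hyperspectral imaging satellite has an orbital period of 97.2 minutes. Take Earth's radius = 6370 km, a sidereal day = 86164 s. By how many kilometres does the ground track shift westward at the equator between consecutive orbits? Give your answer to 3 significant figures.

2710 km

T = 97.2 min = 5832.0 s.
During one orbit Earth rotates (5832.0 / 86164) × 360° = 24.37°.
At the equator that is 24.37° × (2π·6370/360) km/° = 24.37 × 111.2 = 2709 km.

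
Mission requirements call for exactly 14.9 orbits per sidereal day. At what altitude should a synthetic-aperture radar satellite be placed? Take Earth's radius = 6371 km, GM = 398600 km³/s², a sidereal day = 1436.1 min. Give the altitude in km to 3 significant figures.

Required period T = 86166 / 14.9 = 5783.0 s.
From T = 2π√(a³/μ): a = (μ T²/4π²)^(1/3) = (398600 × 5783.0² / 4π²)^(1/3) = 6963 km.
Altitude h = a − R = 6963 − 6371 = 592 km.

592 km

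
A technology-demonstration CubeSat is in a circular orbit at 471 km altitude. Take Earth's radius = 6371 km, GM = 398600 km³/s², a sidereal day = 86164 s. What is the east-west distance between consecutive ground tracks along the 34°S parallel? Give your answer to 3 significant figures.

2170 km

Semi-major axis a = 6371 + 471 = 6842 km. Period T = 2π√(a³/μ) = 2π√(6842³/398600) = 5632.3 s = 93.87 min.
Node shift per orbit = (5632.3/86164) × 360° = 23.53°.
Equatorial spacing = 23.53 × 111.2 km/° = 2617 km.
At 34° latitude, spacing = 2617 × cos(34°) = 2169 km.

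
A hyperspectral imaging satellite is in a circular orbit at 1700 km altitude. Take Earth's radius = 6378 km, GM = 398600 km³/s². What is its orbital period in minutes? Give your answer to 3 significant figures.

120 min

Semi-major axis a = 6378 + 1700 = 8078 km. Period T = 2π√(a³/μ) = 2π√(8078³/398600) = 7225.5 s = 120.42 min.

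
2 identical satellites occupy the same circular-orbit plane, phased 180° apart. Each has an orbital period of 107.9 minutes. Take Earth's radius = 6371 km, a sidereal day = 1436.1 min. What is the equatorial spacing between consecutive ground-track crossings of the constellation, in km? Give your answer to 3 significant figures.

1500 km

T = 107.9 min = 6474.0 s.
Single-satellite node shift = (6474.0/86166) × 360° = 27.05°.
With 2 satellites evenly phased, successive equator crossings are 27.05/2 = 13.524° apart.
That is 13.524 × 111.2 = 1504 km at the equator.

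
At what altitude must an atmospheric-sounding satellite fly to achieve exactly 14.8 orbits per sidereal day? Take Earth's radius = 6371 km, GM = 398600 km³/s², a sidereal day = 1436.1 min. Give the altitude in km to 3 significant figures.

624 km

Required period T = 86166 / 14.8 = 5822.0 s.
From T = 2π√(a³/μ): a = (μ T²/4π²)^(1/3) = (398600 × 5822.0² / 4π²)^(1/3) = 6995 km.
Altitude h = a − R = 6995 − 6371 = 624 km.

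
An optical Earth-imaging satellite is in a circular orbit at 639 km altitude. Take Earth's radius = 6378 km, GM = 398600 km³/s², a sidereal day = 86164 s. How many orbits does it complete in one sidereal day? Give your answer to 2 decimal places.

Semi-major axis a = 6378 + 639 = 7017 km. Period T = 2π√(a³/μ) = 2π√(7017³/398600) = 5849.8 s = 97.50 min.
Orbits per sidereal day = 86164 / 5849.8 = 14.729.

14.73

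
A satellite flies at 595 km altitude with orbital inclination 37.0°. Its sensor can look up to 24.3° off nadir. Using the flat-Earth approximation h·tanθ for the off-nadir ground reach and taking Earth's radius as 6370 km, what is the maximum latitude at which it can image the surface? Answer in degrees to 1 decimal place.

39.4°

For a prograde orbit the ground track reaches latitude ±i = ±37.0°.
Sensor half-swath on the ground ≈ 595·tan(24.3°) = 269 km = 2.42° of latitude.
Maximum observable latitude ≈ 37.0 + 2.42 = 39.4°.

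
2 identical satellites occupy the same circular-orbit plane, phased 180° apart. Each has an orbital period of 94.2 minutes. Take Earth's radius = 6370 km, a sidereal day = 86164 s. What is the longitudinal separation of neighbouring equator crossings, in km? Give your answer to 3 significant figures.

1310 km

T = 94.2 min = 5652.0 s.
Single-satellite node shift = (5652.0/86164) × 360° = 23.61°.
With 2 satellites evenly phased, successive equator crossings are 23.61/2 = 11.807° apart.
That is 11.807 × 111.2 = 1313 km at the equator.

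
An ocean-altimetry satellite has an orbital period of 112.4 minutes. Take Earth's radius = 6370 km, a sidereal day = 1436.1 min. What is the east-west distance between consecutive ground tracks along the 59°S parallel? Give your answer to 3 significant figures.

1610 km

T = 112.4 min = 6744.0 s.
Node shift per orbit = (6744.0/86166) × 360° = 28.18°.
Equatorial spacing = 28.18 × 111.2 km/° = 3133 km.
At 59° latitude, spacing = 3133 × cos(59°) = 1613 km.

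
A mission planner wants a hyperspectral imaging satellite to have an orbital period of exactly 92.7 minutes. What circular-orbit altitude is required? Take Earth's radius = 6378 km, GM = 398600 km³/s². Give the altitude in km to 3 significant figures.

T = 92.7 min = 5562.0 s.
From T = 2π√(a³/μ): a = (μ T²/4π²)^(1/3) = (398600 × 5562.0² / 4π²)^(1/3) = 6785 km.
Altitude h = a − R = 6785 − 6378 = 407 km.

407 km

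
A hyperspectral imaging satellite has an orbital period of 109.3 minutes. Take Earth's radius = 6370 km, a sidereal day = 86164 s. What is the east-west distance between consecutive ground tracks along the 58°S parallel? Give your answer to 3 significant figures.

1610 km

T = 109.3 min = 6558.0 s.
Node shift per orbit = (6558.0/86164) × 360° = 27.40°.
Equatorial spacing = 27.40 × 111.2 km/° = 3046 km.
At 58° latitude, spacing = 3046 × cos(58°) = 1614 km.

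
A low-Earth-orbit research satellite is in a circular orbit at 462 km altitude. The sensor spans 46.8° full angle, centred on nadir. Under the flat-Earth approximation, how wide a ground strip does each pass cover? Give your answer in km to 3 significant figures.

Half-angle = 46.8°/2 = 23.4°.
Swath width ≈ 2h·tan(θ/2) = 2 × 462 × tan(23.4°) = 399.9 km.

400 km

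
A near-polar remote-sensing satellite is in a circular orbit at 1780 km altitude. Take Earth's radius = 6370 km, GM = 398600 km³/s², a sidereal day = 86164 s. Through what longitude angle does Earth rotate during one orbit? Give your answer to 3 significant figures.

Semi-major axis a = 6370 + 1780 = 8150 km. Period T = 2π√(a³/μ) = 2π√(8150³/398600) = 7322.3 s = 122.04 min.
During one orbit Earth rotates (7322.3 / 86164) × 360° = 30.59°.

30.6°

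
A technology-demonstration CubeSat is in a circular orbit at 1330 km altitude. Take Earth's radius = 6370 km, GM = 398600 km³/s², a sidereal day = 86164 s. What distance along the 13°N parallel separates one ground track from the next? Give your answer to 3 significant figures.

3040 km

Semi-major axis a = 6370 + 1330 = 7700 km. Period T = 2π√(a³/μ) = 2π√(7700³/398600) = 6724.3 s = 112.07 min.
Node shift per orbit = (6724.3/86164) × 360° = 28.09°.
Equatorial spacing = 28.09 × 111.2 km/° = 3123 km.
At 13° latitude, spacing = 3123 × cos(13°) = 3043 km.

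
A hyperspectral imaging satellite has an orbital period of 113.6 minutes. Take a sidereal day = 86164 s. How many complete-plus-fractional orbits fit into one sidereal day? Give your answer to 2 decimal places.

12.64

T = 113.6 min = 6816.0 s.
Orbits per sidereal day = 86164 / 6816.0 = 12.641.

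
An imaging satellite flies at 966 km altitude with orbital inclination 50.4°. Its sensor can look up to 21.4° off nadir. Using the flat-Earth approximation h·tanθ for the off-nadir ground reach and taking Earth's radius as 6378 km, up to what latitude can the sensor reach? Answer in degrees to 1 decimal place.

For a prograde orbit the ground track reaches latitude ±i = ±50.4°.
Sensor half-swath on the ground ≈ 966·tan(21.4°) = 379 km = 3.40° of latitude.
Maximum observable latitude ≈ 50.4 + 3.40 = 53.8°.

53.8°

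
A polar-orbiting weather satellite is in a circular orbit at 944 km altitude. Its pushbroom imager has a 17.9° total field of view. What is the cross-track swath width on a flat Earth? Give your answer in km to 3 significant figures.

297 km

Half-angle = 17.9°/2 = 8.95°.
Swath width ≈ 2h·tan(θ/2) = 2 × 944 × tan(8.95°) = 297.3 km.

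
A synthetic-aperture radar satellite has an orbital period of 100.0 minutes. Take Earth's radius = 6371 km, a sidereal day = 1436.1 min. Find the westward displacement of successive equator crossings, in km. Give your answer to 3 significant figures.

2790 km

T = 100.0 min = 6000.0 s.
During one orbit Earth rotates (6000.0 / 86166) × 360° = 25.07°.
At the equator that is 25.07° × (2π·6371/360) km/° = 25.07 × 111.2 = 2787 km.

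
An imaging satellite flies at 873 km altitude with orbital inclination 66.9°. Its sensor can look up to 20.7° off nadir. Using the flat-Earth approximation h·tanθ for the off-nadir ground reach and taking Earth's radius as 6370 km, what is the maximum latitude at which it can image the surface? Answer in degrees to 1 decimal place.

For a prograde orbit the ground track reaches latitude ±i = ±66.9°.
Sensor half-swath on the ground ≈ 873·tan(20.7°) = 330 km = 2.97° of latitude.
Maximum observable latitude ≈ 66.9 + 2.97 = 69.9°.

69.9°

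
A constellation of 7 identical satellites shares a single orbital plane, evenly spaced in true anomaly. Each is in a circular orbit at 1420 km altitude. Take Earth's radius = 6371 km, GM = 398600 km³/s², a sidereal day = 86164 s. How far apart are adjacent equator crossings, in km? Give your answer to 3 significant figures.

Semi-major axis a = 6371 + 1420 = 7791 km. Period T = 2π√(a³/μ) = 2π√(7791³/398600) = 6843.9 s = 114.06 min.
Single-satellite node shift = (6843.9/86164) × 360° = 28.59°.
With 7 satellites evenly phased, successive equator crossings are 28.59/7 = 4.085° apart.
That is 4.085 × 111.2 = 454 km at the equator.

454 km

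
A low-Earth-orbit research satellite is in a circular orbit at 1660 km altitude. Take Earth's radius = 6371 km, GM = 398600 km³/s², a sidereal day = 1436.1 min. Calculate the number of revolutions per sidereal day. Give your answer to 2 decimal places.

Semi-major axis a = 6371 + 1660 = 8031 km. Period T = 2π√(a³/μ) = 2π√(8031³/398600) = 7162.5 s = 119.38 min.
Orbits per sidereal day = 86166 / 7162.5 = 12.030.

12.03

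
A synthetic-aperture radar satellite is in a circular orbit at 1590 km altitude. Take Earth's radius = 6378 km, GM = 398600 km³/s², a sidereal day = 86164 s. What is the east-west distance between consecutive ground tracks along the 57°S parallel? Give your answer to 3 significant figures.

1790 km

Semi-major axis a = 6378 + 1590 = 7968 km. Period T = 2π√(a³/μ) = 2π√(7968³/398600) = 7078.4 s = 117.97 min.
Node shift per orbit = (7078.4/86164) × 360° = 29.57°.
Equatorial spacing = 29.57 × 111.3 km/° = 3292 km.
At 57° latitude, spacing = 3292 × cos(57°) = 1793 km.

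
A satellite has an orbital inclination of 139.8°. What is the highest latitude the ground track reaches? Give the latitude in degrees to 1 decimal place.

40.2°

Retrograde orbit: the ground track reaches ±(180° − i) = ±(180 − 139.8) = ±40.2°.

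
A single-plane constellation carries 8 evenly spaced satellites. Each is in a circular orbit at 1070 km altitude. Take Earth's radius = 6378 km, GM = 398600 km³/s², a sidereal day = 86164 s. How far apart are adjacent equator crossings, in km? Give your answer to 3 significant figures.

372 km

Semi-major axis a = 6378 + 1070 = 7448 km. Period T = 2π√(a³/μ) = 2π√(7448³/398600) = 6396.9 s = 106.62 min.
Single-satellite node shift = (6396.9/86164) × 360° = 26.73°.
With 8 satellites evenly phased, successive equator crossings are 26.73/8 = 3.341° apart.
That is 3.341 × 111.3 = 372 km at the equator.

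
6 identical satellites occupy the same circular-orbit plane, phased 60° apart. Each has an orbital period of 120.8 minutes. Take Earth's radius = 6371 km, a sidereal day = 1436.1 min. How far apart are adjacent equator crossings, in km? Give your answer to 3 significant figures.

561 km

T = 120.8 min = 7248.0 s.
Single-satellite node shift = (7248.0/86166) × 360° = 30.28°.
With 6 satellites evenly phased, successive equator crossings are 30.28/6 = 5.047° apart.
That is 5.047 × 111.2 = 561 km at the equator.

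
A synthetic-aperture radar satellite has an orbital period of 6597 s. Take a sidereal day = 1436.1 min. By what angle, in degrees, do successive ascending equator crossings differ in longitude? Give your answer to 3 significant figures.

27.6°

During one orbit Earth rotates (6597.0 / 86166) × 360° = 27.56°.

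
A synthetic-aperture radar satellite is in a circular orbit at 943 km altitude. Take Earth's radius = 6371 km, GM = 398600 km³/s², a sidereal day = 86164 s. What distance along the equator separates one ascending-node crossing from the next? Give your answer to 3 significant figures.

Semi-major axis a = 6371 + 943 = 7314 km. Period T = 2π√(a³/μ) = 2π√(7314³/398600) = 6225.1 s = 103.75 min.
During one orbit Earth rotates (6225.1 / 86164) × 360° = 26.01°.
At the equator that is 26.01° × (2π·6371/360) km/° = 26.01 × 111.2 = 2892 km.

2890 km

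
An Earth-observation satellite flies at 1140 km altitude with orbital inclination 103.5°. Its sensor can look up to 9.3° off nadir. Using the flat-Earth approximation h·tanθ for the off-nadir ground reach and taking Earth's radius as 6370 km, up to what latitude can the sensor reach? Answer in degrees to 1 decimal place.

78.2°

Retrograde orbit: the ground track reaches ±(180° − i) = ±(180 − 103.5) = ±76.5°.
Sensor half-swath on the ground ≈ 1140·tan(9.3°) = 187 km = 1.68° of latitude.
Maximum observable latitude ≈ 76.5 + 1.68 = 78.2°.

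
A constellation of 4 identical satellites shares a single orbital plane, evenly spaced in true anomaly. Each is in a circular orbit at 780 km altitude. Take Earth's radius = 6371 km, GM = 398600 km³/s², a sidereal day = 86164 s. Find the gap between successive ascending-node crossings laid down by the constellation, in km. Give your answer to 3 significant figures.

Semi-major axis a = 6371 + 780 = 7151 km. Period T = 2π√(a³/μ) = 2π√(7151³/398600) = 6018.1 s = 100.30 min.
Single-satellite node shift = (6018.1/86164) × 360° = 25.14°.
With 4 satellites evenly phased, successive equator crossings are 25.14/4 = 6.286° apart.
That is 6.286 × 111.2 = 699 km at the equator.

699 km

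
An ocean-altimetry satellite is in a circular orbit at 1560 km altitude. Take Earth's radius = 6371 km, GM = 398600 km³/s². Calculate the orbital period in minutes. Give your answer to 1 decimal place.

117.2 min

Semi-major axis a = 6371 + 1560 = 7931 km. Period T = 2π√(a³/μ) = 2π√(7931³/398600) = 7029.2 s = 117.15 min.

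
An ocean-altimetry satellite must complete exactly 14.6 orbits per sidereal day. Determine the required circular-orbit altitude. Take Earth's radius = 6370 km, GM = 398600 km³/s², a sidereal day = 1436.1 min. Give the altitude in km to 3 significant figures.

Required period T = 86166 / 14.6 = 5901.8 s.
From T = 2π√(a³/μ): a = (μ T²/4π²)^(1/3) = (398600 × 5901.8² / 4π²)^(1/3) = 7059 km.
Altitude h = a − R = 7059 − 6370 = 689 km.

689 km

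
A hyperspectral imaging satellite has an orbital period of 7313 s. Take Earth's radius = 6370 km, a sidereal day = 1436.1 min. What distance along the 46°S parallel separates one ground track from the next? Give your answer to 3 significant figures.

2360 km

Node shift per orbit = (7313.0/86166) × 360° = 30.55°.
Equatorial spacing = 30.55 × 111.2 km/° = 3397 km.
At 46° latitude, spacing = 3397 × cos(46°) = 2360 km.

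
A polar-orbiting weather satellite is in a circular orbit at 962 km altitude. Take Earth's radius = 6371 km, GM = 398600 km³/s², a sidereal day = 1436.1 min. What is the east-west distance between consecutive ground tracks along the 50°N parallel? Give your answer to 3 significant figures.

1870 km

Semi-major axis a = 6371 + 962 = 7333 km. Period T = 2π√(a³/μ) = 2π√(7333³/398600) = 6249.3 s = 104.16 min.
Node shift per orbit = (6249.3/86166) × 360° = 26.11°.
Equatorial spacing = 26.11 × 111.2 km/° = 2903 km.
At 50° latitude, spacing = 2903 × cos(50°) = 1866 km.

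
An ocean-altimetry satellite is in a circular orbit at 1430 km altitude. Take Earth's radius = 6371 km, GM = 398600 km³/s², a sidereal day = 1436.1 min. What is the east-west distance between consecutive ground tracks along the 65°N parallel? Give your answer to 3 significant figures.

Semi-major axis a = 6371 + 1430 = 7801 km. Period T = 2π√(a³/μ) = 2π√(7801³/398600) = 6857.0 s = 114.28 min.
Node shift per orbit = (6857.0/86166) × 360° = 28.65°.
Equatorial spacing = 28.65 × 111.2 km/° = 3186 km.
At 65° latitude, spacing = 3186 × cos(65°) = 1346 km.

1350 km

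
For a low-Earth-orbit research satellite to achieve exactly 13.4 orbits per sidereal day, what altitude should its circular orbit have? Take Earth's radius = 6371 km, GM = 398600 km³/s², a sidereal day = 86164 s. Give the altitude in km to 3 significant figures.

1100 km

Required period T = 86164 / 13.4 = 6430.1 s.
From T = 2π√(a³/μ): a = (μ T²/4π²)^(1/3) = (398600 × 6430.1² / 4π²)^(1/3) = 7474 km.
Altitude h = a − R = 7474 − 6371 = 1103 km.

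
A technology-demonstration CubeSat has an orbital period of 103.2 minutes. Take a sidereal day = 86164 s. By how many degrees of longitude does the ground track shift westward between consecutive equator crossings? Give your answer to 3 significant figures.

25.9°

T = 103.2 min = 6192.0 s.
During one orbit Earth rotates (6192.0 / 86164) × 360° = 25.87°.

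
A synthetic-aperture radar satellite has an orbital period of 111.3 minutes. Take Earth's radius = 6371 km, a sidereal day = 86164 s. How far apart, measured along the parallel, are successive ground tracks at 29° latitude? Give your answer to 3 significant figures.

T = 111.3 min = 6678.0 s.
Node shift per orbit = (6678.0/86164) × 360° = 27.90°.
Equatorial spacing = 27.90 × 111.2 km/° = 3102 km.
At 29° latitude, spacing = 3102 × cos(29°) = 2713 km.

2710 km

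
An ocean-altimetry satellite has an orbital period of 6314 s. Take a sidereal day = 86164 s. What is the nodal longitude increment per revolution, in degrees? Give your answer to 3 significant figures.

26.4°

During one orbit Earth rotates (6314.0 / 86164) × 360° = 26.38°.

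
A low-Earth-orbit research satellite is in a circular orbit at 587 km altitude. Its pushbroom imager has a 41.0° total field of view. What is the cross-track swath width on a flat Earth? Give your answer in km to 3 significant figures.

Half-angle = 41.0°/2 = 20.5°.
Swath width ≈ 2h·tan(θ/2) = 2 × 587 × tan(20.5°) = 438.9 km.

439 km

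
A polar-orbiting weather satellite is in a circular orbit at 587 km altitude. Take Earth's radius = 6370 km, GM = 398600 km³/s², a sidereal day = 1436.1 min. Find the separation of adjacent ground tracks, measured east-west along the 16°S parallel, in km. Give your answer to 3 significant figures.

2580 km

Semi-major axis a = 6370 + 587 = 6957 km. Period T = 2π√(a³/μ) = 2π√(6957³/398600) = 5774.9 s = 96.25 min.
Node shift per orbit = (5774.9/86166) × 360° = 24.13°.
Equatorial spacing = 24.13 × 111.2 km/° = 2682 km.
At 16° latitude, spacing = 2682 × cos(16°) = 2579 km.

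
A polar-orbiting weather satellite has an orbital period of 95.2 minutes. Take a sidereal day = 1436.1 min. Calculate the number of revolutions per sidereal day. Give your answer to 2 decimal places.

15.09

T = 95.2 min = 5712.0 s.
Orbits per sidereal day = 86166 / 5712.0 = 15.085.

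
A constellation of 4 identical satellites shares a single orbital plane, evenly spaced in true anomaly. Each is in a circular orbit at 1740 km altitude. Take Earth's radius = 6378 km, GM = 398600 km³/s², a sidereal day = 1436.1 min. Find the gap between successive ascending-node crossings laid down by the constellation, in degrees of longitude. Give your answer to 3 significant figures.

7.60°

Semi-major axis a = 6378 + 1740 = 8118 km. Period T = 2π√(a³/μ) = 2π√(8118³/398600) = 7279.2 s = 121.32 min.
Single-satellite node shift = (7279.2/86166) × 360° = 30.41°.
With 4 satellites evenly phased, successive equator crossings are 30.41/4 = 7.603° apart.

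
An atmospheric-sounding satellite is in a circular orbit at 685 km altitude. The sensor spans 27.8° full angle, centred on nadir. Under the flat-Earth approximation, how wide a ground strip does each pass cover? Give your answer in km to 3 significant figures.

Half-angle = 27.8°/2 = 13.9°.
Swath width ≈ 2h·tan(θ/2) = 2 × 685 × tan(13.9°) = 339.0 km.

339 km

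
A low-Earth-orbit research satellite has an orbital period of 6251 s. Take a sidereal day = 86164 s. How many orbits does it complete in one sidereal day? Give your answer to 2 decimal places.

Orbits per sidereal day = 86164 / 6251.0 = 13.784.

13.78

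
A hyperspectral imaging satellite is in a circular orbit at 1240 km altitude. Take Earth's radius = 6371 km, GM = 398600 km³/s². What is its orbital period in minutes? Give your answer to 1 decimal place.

Semi-major axis a = 6371 + 1240 = 7611 km. Period T = 2π√(a³/μ) = 2π√(7611³/398600) = 6608.1 s = 110.13 min.

110.1 min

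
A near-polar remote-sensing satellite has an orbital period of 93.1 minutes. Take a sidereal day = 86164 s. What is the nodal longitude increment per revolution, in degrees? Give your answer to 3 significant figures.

T = 93.1 min = 5586.0 s.
During one orbit Earth rotates (5586.0 / 86164) × 360° = 23.34°.

23.3°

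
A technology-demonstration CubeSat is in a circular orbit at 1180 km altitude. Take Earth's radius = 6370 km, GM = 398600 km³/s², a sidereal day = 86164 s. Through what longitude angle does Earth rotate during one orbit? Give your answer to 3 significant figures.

27.3°

Semi-major axis a = 6370 + 1180 = 7550 km. Period T = 2π√(a³/μ) = 2π√(7550³/398600) = 6528.8 s = 108.81 min.
During one orbit Earth rotates (6528.8 / 86164) × 360° = 27.28°.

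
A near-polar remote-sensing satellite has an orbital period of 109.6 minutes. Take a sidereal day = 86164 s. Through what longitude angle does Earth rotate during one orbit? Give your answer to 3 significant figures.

T = 109.6 min = 6576.0 s.
During one orbit Earth rotates (6576.0 / 86164) × 360° = 27.48°.

27.5°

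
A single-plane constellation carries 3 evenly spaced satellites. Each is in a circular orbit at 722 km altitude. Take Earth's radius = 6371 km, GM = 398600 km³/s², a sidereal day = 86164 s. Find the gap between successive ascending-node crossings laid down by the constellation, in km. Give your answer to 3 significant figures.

921 km

Semi-major axis a = 6371 + 722 = 7093 km. Period T = 2π√(a³/μ) = 2π√(7093³/398600) = 5945.1 s = 99.08 min.
Single-satellite node shift = (5945.1/86164) × 360° = 24.84°.
With 3 satellites evenly phased, successive equator crossings are 24.84/3 = 8.280° apart.
That is 8.280 × 111.2 = 921 km at the equator.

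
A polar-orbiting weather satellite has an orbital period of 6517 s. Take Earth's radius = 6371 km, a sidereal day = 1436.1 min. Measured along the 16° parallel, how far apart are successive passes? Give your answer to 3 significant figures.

2910 km

Node shift per orbit = (6517.0/86166) × 360° = 27.23°.
Equatorial spacing = 27.23 × 111.2 km/° = 3028 km.
At 16° latitude, spacing = 3028 × cos(16°) = 2910 km.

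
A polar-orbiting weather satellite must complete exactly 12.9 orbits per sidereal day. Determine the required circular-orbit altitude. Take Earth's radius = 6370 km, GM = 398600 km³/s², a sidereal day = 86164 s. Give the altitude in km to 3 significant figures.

1300 km

Required period T = 86164 / 12.9 = 6679.4 s.
From T = 2π√(a³/μ): a = (μ T²/4π²)^(1/3) = (398600 × 6679.4² / 4π²)^(1/3) = 7666 km.
Altitude h = a − R = 7666 − 6370 = 1296 km.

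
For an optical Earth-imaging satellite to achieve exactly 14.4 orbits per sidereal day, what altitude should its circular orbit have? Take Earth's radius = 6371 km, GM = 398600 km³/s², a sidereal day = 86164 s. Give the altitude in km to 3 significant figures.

Required period T = 86164 / 14.4 = 5983.6 s.
From T = 2π√(a³/μ): a = (μ T²/4π²)^(1/3) = (398600 × 5983.6² / 4π²)^(1/3) = 7124 km.
Altitude h = a − R = 7124 − 6371 = 753 km.

753 km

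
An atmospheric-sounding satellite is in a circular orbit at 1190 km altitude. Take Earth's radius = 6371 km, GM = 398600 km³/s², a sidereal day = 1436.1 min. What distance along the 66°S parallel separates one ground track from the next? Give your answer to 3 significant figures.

Semi-major axis a = 6371 + 1190 = 7561 km. Period T = 2π√(a³/μ) = 2π√(7561³/398600) = 6543.0 s = 109.05 min.
Node shift per orbit = (6543.0/86166) × 360° = 27.34°.
Equatorial spacing = 27.34 × 111.2 km/° = 3040 km.
At 66° latitude, spacing = 3040 × cos(66°) = 1236 km.

1240 km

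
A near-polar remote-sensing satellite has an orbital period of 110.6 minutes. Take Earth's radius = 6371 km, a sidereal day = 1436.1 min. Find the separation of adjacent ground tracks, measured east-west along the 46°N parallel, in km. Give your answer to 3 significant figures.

2140 km

T = 110.6 min = 6636.0 s.
Node shift per orbit = (6636.0/86166) × 360° = 27.73°.
Equatorial spacing = 27.73 × 111.2 km/° = 3083 km.
At 46° latitude, spacing = 3083 × cos(46°) = 2142 km.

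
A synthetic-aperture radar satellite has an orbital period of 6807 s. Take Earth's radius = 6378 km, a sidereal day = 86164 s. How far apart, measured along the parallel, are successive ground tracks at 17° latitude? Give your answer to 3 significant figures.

Node shift per orbit = (6807.0/86164) × 360° = 28.44°.
Equatorial spacing = 28.44 × 111.3 km/° = 3166 km.
At 17° latitude, spacing = 3166 × cos(17°) = 3028 km.

3030 km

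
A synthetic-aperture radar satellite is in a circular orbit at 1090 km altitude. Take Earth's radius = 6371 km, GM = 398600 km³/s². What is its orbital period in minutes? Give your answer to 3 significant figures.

Semi-major axis a = 6371 + 1090 = 7461 km. Period T = 2π√(a³/μ) = 2π√(7461³/398600) = 6413.7 s = 106.89 min.

107 min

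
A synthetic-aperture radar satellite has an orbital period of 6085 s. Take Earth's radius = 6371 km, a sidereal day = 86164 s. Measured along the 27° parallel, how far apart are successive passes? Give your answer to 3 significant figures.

Node shift per orbit = (6085.0/86164) × 360° = 25.42°.
Equatorial spacing = 25.42 × 111.2 km/° = 2827 km.
At 27° latitude, spacing = 2827 × cos(27°) = 2519 km.

2520 km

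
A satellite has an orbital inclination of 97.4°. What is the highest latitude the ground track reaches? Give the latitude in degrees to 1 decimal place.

Retrograde orbit: the ground track reaches ±(180° − i) = ±(180 − 97.4) = ±82.6°.

82.6°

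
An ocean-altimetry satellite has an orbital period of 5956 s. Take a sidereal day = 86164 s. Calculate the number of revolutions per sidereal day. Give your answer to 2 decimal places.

Orbits per sidereal day = 86164 / 5956.0 = 14.467.

14.47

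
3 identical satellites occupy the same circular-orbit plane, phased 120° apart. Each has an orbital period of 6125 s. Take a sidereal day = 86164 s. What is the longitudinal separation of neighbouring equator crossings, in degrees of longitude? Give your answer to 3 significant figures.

Single-satellite node shift = (6125.0/86164) × 360° = 25.59°.
With 3 satellites evenly phased, successive equator crossings are 25.59/3 = 8.530° apart.

8.53°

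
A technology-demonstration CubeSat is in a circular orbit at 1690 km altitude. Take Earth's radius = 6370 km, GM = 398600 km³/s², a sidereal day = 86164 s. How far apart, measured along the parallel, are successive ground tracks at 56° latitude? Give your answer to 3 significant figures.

Semi-major axis a = 6370 + 1690 = 8060 km. Period T = 2π√(a³/μ) = 2π√(8060³/398600) = 7201.3 s = 120.02 min.
Node shift per orbit = (7201.3/86164) × 360° = 30.09°.
Equatorial spacing = 30.09 × 111.2 km/° = 3345 km.
At 56° latitude, spacing = 3345 × cos(56°) = 1871 km.

1870 km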